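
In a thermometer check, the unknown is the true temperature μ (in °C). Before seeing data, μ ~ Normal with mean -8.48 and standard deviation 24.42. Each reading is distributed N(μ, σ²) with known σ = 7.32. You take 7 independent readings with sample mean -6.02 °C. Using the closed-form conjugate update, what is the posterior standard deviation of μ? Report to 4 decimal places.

2.7491

For Normal data with known variance σ², a Normal(μ₀, σ₀²) prior on μ is conjugate. Posterior precision = 1/σ₀² + n/σ²; posterior mean is the precision-weighted average of μ₀ and x̄.
σ₀² = 24.42² = 596.3364, σ² = 7.32² = 53.5824; σ² + n·σ₀² = 53.5824 + 7·596.3364 = 4227.9372.
Posterior precision = 1/σ₀² + n/σ² = 1/596.3364 + 7/53.5824 = (σ² + n·σ₀²)/(σ₀²σ²) = 4227.9372/(596.3364·53.5824); posterior variance σₙ² = σ₀²σ²/(σ² + n·σ₀²) = 596.3364·53.5824/4227.9372 = 7.557618.
Posterior SD = √σₙ² = √(596.3364·53.5824/4227.9372) = 2.7491.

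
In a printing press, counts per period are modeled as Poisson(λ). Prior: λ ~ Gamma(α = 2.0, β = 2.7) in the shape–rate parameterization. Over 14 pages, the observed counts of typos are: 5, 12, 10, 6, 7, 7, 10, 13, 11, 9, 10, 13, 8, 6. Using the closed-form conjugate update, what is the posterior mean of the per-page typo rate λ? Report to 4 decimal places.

With a Gamma(shape α, rate β) prior, the Poisson likelihood is conjugate: the posterior is Gamma(α + ΣXᵢ, β + n).
Sum of counts S = 127 over n = 14 pages.
Posterior: Gamma(α+S, β+n) = Gamma(2.0+127, 2.7+14) = Gamma(129.0, 16.7).
Posterior mean = α/β = 129.0/16.7 = 7.7246.

7.7246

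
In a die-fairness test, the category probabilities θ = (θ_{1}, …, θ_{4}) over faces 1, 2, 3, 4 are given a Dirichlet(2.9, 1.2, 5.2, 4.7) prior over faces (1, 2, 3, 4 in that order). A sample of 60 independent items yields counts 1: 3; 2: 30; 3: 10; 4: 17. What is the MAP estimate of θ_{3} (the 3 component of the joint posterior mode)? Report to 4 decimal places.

The Dirichlet prior is conjugate to the Multinomial likelihood: each posterior αⱼ = prior αⱼ + observed count nⱼ.
Posterior concentration: (5.9, 31.2, 15.2, 21.7), total = 74.0.
Joint mode component: (α_{3}−1)/(Σα−K) = 14.2/70.0 = 0.2029.

0.2029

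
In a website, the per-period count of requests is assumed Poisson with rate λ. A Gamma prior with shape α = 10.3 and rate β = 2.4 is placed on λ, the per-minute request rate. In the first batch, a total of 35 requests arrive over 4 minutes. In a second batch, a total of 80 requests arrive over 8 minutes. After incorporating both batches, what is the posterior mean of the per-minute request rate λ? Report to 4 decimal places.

8.7014

With a Gamma(shape α, rate β) prior, the Poisson likelihood is conjugate: the posterior is Gamma(α + ΣXᵢ, β + n).
After batch 1: Gamma(α+S, β+n) = Gamma(10.3+35, 2.4+4) = Gamma(45.3, 6.4).
After batch 2: Gamma(α+S, β+n) = Gamma(45.3+80, 6.4+8) = Gamma(125.3, 14.4).
Posterior mean = α/β = 125.3/14.4 = 8.7014.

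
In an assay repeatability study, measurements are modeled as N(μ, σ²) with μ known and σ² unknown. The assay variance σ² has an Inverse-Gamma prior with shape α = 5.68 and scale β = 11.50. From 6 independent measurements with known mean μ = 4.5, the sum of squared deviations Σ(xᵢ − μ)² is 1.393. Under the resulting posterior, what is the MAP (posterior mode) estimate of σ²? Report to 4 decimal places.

1.2600

With known mean μ and an Inverse-Gamma(α, β) prior on σ², the Normal likelihood is conjugate: posterior is Inv-Gamma(α + n/2, β + Σ(xᵢ−μ)²/2).
Posterior: Inv-Gamma(5.68 + 6/2, 11.50 + 1.393/2) = Inv-Gamma(8.68, 12.1965).
Mode = β/(α+1) = 12.1965/9.68 = 1.2600.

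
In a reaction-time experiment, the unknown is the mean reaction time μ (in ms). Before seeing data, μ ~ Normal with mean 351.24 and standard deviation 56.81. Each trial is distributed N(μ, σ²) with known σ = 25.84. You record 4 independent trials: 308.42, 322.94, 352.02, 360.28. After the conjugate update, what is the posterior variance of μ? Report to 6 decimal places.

158.717225

For Normal data with known variance σ², a Normal(μ₀, σ₀²) prior on μ is conjugate. Posterior precision = 1/σ₀² + n/σ²; posterior mean is the precision-weighted average of μ₀ and x̄.
σ₀² = 56.81² = 3227.3761, σ² = 25.84² = 667.7056; σ² + n·σ₀² = 667.7056 + 4·3227.3761 = 13577.21.
Posterior precision = 1/σ₀² + n/σ² = 1/3227.3761 + 4/667.7056 = (σ² + n·σ₀²)/(σ₀²σ²) = 13577.21/(3227.3761·667.7056); posterior variance σₙ² = σ₀²σ²/(σ² + n·σ₀²) = 3227.3761·667.7056/13577.21 = 158.717225.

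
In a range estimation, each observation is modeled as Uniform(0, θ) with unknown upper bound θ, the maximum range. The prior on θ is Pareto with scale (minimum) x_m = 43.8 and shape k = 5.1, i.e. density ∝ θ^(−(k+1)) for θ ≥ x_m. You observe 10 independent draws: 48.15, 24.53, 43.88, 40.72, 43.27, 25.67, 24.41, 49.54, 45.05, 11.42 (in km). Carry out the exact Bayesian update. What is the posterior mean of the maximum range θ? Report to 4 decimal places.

53.0535

A Pareto(scale x_m, shape k) prior on the upper bound θ of Uniform(0, θ) is conjugate: posterior is Pareto(max(x_m, max xᵢ), k + n).
Sample maximum = 49.54; prior scale x_m = 43.8 → posterior scale = max = 49.54.
Posterior shape = 5.1 + 10 = 15.1.
E[θ|data] = k·x_m/(k−1) = 15.1·49.54/14.1 = 53.0535.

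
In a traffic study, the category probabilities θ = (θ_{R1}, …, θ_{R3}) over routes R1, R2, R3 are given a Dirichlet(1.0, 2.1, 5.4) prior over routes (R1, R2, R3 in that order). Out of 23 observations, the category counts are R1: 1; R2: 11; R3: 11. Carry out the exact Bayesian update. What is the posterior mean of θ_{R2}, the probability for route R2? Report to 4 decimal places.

The Dirichlet prior is conjugate to the Multinomial likelihood: each posterior αⱼ = prior αⱼ + observed count nⱼ.
Posterior concentration: (2.0, 13.1, 16.4), total = 31.5.
E[θ_{R2}|data] = α_{R2}/Σα = 13.1/31.5 = 0.4159.

0.4159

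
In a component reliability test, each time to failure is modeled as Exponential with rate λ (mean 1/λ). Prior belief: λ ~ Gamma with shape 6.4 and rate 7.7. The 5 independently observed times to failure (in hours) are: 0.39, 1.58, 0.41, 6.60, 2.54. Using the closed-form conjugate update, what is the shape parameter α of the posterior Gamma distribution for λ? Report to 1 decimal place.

With a Gamma(shape α, rate β) prior on the exponential rate λ, the posterior after n observations with total T = Σxᵢ is Gamma(α+n, β+T).
Sum of observations T = 11.52 hours; n = 5.
Posterior: Gamma(6.4+5, 7.7+11.52) = Gamma(11.4, 19.22).
Posterior α = 11.4.

11.4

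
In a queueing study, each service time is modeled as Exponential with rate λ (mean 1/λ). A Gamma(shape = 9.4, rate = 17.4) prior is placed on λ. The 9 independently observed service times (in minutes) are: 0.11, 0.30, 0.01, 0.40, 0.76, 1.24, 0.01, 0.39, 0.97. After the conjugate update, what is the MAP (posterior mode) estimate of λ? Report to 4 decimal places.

0.8059

With a Gamma(shape α, rate β) prior on the exponential rate λ, the posterior after n observations with total T = Σxᵢ is Gamma(α+n, β+T).
Sum of observations T = 4.19 minutes; n = 9.
Posterior: Gamma(9.4+9, 17.4+4.19) = Gamma(18.4, 21.59).
Mode = (α−1)/β = 0.8059.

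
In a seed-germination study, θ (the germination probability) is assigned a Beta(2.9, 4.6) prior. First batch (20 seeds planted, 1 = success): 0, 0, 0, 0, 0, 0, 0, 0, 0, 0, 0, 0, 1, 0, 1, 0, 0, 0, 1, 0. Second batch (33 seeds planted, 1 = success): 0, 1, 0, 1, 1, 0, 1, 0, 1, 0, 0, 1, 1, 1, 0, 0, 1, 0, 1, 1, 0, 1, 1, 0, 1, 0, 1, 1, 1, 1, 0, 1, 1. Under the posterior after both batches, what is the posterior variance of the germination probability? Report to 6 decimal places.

0.003981

The Beta prior is conjugate to a Binomial/Bernoulli likelihood; the update adds successes to α and failures to β.
After batch 1: Beta(2.9+3, 4.6+17) = Beta(5.9, 21.6).
After batch 2: Beta(5.9+20, 21.6+13) = Beta(25.9, 34.6).
Var = αβ/((α+β)²(α+β+1)) = 25.9·34.6/(60.5²·61.5) = 0.003981.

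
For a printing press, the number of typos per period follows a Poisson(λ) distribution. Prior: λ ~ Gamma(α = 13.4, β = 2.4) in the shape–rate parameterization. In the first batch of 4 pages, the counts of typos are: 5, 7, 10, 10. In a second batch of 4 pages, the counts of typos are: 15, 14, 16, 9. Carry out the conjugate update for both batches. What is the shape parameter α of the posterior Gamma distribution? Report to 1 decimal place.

With a Gamma(shape α, rate β) prior, the Poisson likelihood is conjugate: the posterior is Gamma(α + ΣXᵢ, β + n).
Batch 1: sum of counts S = 32 over n = 4 pages.
After batch 1: Gamma(α+S, β+n) = Gamma(13.4+32, 2.4+4) = Gamma(45.4, 6.4).
Batch 2: sum of counts S = 54 over n = 4 pages.
After batch 2: Gamma(α+S, β+n) = Gamma(45.4+54, 6.4+4) = Gamma(99.4, 10.4).
Posterior α = 99.4.

99.4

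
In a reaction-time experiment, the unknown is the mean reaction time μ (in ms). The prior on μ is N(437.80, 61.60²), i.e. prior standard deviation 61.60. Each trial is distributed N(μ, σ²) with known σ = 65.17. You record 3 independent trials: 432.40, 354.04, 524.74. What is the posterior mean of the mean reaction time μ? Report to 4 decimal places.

437.2611

For Normal data with known variance σ², a Normal(μ₀, σ₀²) prior on μ is conjugate. Posterior precision = 1/σ₀² + n/σ²; posterior mean is the precision-weighted average of μ₀ and x̄.
Σxᵢ = 432.40 + 354.04 + 524.74 = 1311.18, so n·x̄ = 1311.18.
σ₀² = 61.60² = 3794.56, σ² = 65.17² = 4247.1289; σ² + n·σ₀² = 4247.1289 + 3·3794.56 = 15630.8089.
Posterior mean = (μ₀/σ₀² + n·x̄/σ²)/(1/σ₀² + n/σ²) = (σ²·μ₀ + σ₀²·n·x̄)/(σ² + n·σ₀²) = (4247.1289·437.80 + 3794.56·1311.18)/15630.8089 = 6834744.21322/15630.8089 = 437.2611.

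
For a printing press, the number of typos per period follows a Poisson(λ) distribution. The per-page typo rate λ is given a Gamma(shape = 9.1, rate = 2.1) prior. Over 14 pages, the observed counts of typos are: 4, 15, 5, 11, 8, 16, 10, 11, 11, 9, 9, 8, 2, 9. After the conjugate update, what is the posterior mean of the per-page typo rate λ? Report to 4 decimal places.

With a Gamma(shape α, rate β) prior, the Poisson likelihood is conjugate: the posterior is Gamma(α + ΣXᵢ, β + n).
Sum of counts S = 128 over n = 14 pages.
Posterior: Gamma(α+S, β+n) = Gamma(9.1+128, 2.1+14) = Gamma(137.1, 16.1).
Posterior mean = α/β = 137.1/16.1 = 8.5155.

8.5155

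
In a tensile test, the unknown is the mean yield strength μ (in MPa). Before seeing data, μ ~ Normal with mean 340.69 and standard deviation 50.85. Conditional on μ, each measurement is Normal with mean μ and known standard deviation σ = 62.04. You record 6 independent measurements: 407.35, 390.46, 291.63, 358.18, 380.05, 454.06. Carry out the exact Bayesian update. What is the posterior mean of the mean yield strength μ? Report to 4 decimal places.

372.4171

For Normal data with known variance σ², a Normal(μ₀, σ₀²) prior on μ is conjugate. Posterior precision = 1/σ₀² + n/σ²; posterior mean is the precision-weighted average of μ₀ and x̄.
Σxᵢ = 407.35 + 390.46 + 291.63 + 358.18 + 380.05 + 454.06 = 2281.73, so n·x̄ = 2281.73.
σ₀² = 50.85² = 2585.7225, σ² = 62.04² = 3848.9616; σ² + n·σ₀² = 3848.9616 + 6·2585.7225 = 19363.2966.
Posterior mean = (μ₀/σ₀² + n·x̄/σ²)/(1/σ₀² + n/σ²) = (σ²·μ₀ + σ₀²·n·x̄)/(σ² + n·σ₀²) = (3848.9616·340.69 + 2585.7225·2281.73)/19363.2966 = 7211223.327429/19363.2966 = 372.4171.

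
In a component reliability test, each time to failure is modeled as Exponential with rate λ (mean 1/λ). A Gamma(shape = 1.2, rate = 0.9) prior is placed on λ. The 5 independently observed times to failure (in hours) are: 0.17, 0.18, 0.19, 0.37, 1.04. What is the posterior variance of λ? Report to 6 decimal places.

With a Gamma(shape α, rate β) prior on the exponential rate λ, the posterior after n observations with total T = Σxᵢ is Gamma(α+n, β+T).
Sum of observations T = 1.95 hours; n = 5.
Posterior: Gamma(1.2+5, 0.9+1.95) = Gamma(6.2, 2.85).
Var = α/β² = 0.763312.

0.763312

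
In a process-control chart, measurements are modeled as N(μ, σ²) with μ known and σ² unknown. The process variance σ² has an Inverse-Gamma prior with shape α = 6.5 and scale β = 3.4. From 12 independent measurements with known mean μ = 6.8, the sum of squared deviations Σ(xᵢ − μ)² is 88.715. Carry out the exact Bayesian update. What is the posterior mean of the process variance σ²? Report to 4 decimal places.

With known mean μ and an Inverse-Gamma(α, β) prior on σ², the Normal likelihood is conjugate: posterior is Inv-Gamma(α + n/2, β + Σ(xᵢ−μ)²/2).
Posterior: Inv-Gamma(6.5 + 12/2, 3.4 + 88.715/2) = Inv-Gamma(12.50, 47.7575).
E[σ²|data] = β/(α−1) = 47.7575/11.50 = 4.1528.

4.1528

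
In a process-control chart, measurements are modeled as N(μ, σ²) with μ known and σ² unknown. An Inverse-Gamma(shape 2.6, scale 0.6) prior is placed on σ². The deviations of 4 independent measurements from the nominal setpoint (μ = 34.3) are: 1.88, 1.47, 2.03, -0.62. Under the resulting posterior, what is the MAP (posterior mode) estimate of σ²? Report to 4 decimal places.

With known mean μ and an Inverse-Gamma(α, β) prior on σ², the Normal likelihood is conjugate: posterior is Inv-Gamma(α + n/2, β + Σ(xᵢ−μ)²/2).
Σ(xᵢ−μ)² = (1.88)² + (1.47)² + (2.03)² + (-0.62)² = 10.2006.
Posterior: Inv-Gamma(2.6 + 4/2, 0.6 + 10.2006/2) = Inv-Gamma(4.60, 5.70030).
Mode = β/(α+1) = 5.70030/5.60 = 1.0179.

1.0179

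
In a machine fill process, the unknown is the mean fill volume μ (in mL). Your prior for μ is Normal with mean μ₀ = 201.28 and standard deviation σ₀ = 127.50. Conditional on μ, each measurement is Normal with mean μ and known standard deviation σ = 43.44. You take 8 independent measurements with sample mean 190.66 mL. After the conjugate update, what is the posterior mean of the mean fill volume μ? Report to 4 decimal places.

For Normal data with known variance σ², a Normal(μ₀, σ₀²) prior on μ is conjugate. Posterior precision = 1/σ₀² + n/σ²; posterior mean is the precision-weighted average of μ₀ and x̄.
n·x̄ = 8·190.66 = 1525.28.
σ₀² = 127.50² = 16256.25, σ² = 43.44² = 1887.0336; σ² + n·σ₀² = 1887.0336 + 8·16256.25 = 131937.0336.
Posterior mean = (μ₀/σ₀² + n·x̄/σ²)/(1/σ₀² + n/σ²) = (σ²·μ₀ + σ₀²·n·x̄)/(σ² + n·σ₀²) = (1887.0336·201.28 + 16256.25·1525.28)/131937.0336 = 25175155.123008/131937.0336 = 190.8119.

190.8119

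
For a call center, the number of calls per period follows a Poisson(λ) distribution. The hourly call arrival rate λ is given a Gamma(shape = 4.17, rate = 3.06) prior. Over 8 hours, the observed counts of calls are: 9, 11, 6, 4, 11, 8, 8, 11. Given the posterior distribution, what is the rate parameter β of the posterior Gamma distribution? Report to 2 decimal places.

With a Gamma(shape α, rate β) prior, the Poisson likelihood is conjugate: the posterior is Gamma(α + ΣXᵢ, β + n).
Sum of counts S = 68 over n = 8 hours.
Posterior: Gamma(α+S, β+n) = Gamma(4.17+68, 3.06+8) = Gamma(72.17, 11.06).
Posterior β = 11.06.

11.06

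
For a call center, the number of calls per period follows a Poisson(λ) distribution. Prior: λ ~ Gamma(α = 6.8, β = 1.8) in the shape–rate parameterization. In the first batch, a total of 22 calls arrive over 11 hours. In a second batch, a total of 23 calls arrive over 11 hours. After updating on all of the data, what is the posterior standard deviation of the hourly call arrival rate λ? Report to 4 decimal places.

With a Gamma(shape α, rate β) prior, the Poisson likelihood is conjugate: the posterior is Gamma(α + ΣXᵢ, β + n).
After batch 1: Gamma(α+S, β+n) = Gamma(6.8+22, 1.8+11) = Gamma(28.8, 12.8).
After batch 2: Gamma(α+S, β+n) = Gamma(28.8+23, 12.8+11) = Gamma(51.8, 23.8).
SD = √α/β = √51.8/23.8 = 0.3024.

0.3024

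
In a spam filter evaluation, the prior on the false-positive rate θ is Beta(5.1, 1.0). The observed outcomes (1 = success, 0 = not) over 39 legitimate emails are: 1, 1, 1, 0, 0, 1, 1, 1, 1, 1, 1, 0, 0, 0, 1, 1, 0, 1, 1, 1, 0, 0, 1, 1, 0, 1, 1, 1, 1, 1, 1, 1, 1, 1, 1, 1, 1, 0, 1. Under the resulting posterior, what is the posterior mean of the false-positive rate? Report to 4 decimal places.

The Beta prior is conjugate to a Binomial/Bernoulli likelihood; the update adds successes to α and failures to β.
Posterior: Beta(α+k, β+n−k) = Beta(5.1+29, 1.0+10) = Beta(34.1, 11.0).
Posterior mean = α/(α+β) = 34.1/45.1 = 0.7561.

0.7561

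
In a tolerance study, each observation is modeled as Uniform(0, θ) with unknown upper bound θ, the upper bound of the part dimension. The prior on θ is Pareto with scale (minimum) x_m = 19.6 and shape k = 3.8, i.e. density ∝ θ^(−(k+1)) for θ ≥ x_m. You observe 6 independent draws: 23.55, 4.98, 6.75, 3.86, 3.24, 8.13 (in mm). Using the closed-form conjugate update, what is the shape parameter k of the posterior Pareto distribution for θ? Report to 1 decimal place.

A Pareto(scale x_m, shape k) prior on the upper bound θ of Uniform(0, θ) is conjugate: posterior is Pareto(max(x_m, max xᵢ), k + n).
Sample maximum = 23.55; prior scale x_m = 19.6 → posterior scale = max = 23.55.
Posterior shape = 3.8 + 6 = 9.8.
Posterior shape k = 9.8.

9.8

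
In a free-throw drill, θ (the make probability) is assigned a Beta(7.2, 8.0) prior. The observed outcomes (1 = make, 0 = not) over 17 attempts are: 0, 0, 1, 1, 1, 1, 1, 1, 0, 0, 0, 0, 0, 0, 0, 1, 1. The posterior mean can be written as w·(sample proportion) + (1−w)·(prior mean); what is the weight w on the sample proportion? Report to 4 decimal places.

0.5280

The Beta prior is conjugate to a Binomial/Bernoulli likelihood; the update adds successes to α and failures to β.
Posterior mean = (α₀+k)/(α₀+β₀+n) = [n/(α₀+β₀+n)]·(k/n) + [(α₀+β₀)/(α₀+β₀+n)]·α₀/(α₀+β₀), so only n and the prior enter the weight.
The weight on the data is w = n/(α₀+β₀+n) = 17/(7.2+8.0+17) = 17/32.2 = 0.5280.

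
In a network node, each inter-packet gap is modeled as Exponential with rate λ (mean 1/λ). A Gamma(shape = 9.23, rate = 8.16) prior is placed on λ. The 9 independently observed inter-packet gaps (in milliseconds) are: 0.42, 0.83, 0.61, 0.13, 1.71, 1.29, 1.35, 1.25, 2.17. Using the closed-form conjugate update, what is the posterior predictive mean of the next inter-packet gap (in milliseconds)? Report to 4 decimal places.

1.0400

With a Gamma(shape α, rate β) prior on the exponential rate λ, the posterior after n observations with total T = Σxᵢ is Gamma(α+n, β+T).
Sum of observations T = 9.76 milliseconds; n = 9.
Posterior: Gamma(9.23+9, 8.16+9.76) = Gamma(18.23, 17.92).
The predictive distribution for the next observation is Lomax; its mean is β/(α−1) = 17.92/17.23 = 1.0400.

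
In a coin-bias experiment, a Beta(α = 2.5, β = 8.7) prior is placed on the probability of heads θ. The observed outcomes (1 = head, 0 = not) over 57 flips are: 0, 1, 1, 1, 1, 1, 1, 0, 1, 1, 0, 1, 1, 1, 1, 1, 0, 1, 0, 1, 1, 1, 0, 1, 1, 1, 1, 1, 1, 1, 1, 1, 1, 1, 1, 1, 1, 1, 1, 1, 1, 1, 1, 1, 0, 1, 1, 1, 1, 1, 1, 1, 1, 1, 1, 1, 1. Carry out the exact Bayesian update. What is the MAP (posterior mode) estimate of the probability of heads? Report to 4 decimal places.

The Beta prior is conjugate to a Binomial/Bernoulli likelihood; the update adds successes to α and failures to β.
Posterior: Beta(α+k, β+n−k) = Beta(2.5+50, 8.7+7) = Beta(52.5, 15.7).
Mode of Beta(a,b) for a,b>1 is (a−1)/(a+b−2) = 51.5/66.2 = 0.7779.

0.7779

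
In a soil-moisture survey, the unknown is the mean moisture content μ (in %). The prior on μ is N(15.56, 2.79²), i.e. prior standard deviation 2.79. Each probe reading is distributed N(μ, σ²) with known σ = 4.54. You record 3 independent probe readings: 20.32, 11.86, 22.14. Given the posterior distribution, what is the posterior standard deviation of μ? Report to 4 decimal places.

For Normal data with known variance σ², a Normal(μ₀, σ₀²) prior on μ is conjugate. Posterior precision = 1/σ₀² + n/σ²; posterior mean is the precision-weighted average of μ₀ and x̄.
σ₀² = 2.79² = 7.7841, σ² = 4.54² = 20.6116; σ² + n·σ₀² = 20.6116 + 3·7.7841 = 43.9639.
Posterior precision = 1/σ₀² + n/σ² = 1/7.7841 + 3/20.6116 = (σ² + n·σ₀²)/(σ₀²σ²) = 43.9639/(7.7841·20.6116); posterior variance σₙ² = σ₀²σ²/(σ² + n·σ₀²) = 7.7841·20.6116/43.9639 = 3.649420.
Posterior SD = √σₙ² = √(7.7841·20.6116/43.9639) = 1.9103.

1.9103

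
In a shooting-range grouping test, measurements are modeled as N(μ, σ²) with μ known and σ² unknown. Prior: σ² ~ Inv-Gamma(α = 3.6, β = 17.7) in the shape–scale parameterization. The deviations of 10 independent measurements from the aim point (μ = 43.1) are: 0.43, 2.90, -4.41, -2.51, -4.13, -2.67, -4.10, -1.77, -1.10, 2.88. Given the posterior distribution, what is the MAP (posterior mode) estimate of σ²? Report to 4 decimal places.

With known mean μ and an Inverse-Gamma(α, β) prior on σ², the Normal likelihood is conjugate: posterior is Inv-Gamma(α + n/2, β + Σ(xᵢ−μ)²/2).
Σ(xᵢ−μ)² = (0.43)² + (2.90)² + (-4.41)² + (-2.51)² + (-4.13)² + (-2.67)² + (-4.10)² + (-1.77)² + (-1.10)² + (2.88)² = 87.9762.
Posterior: Inv-Gamma(3.6 + 10/2, 17.7 + 87.9762/2) = Inv-Gamma(8.60, 61.68810).
Mode = β/(α+1) = 61.68810/9.60 = 6.4258.

6.4258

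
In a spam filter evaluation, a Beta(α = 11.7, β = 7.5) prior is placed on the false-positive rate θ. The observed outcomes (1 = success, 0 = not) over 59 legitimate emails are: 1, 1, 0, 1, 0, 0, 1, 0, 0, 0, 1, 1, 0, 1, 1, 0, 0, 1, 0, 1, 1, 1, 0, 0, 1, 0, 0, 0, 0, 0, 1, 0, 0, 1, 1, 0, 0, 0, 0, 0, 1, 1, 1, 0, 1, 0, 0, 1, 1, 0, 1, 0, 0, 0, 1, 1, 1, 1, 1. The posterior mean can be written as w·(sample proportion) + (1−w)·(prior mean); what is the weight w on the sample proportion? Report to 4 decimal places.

0.7545

The Beta prior is conjugate to a Binomial/Bernoulli likelihood; the update adds successes to α and failures to β.
Posterior mean = (α₀+k)/(α₀+β₀+n) = [n/(α₀+β₀+n)]·(k/n) + [(α₀+β₀)/(α₀+β₀+n)]·α₀/(α₀+β₀), so only n and the prior enter the weight.
The weight on the data is w = n/(α₀+β₀+n) = 59/(11.7+7.5+59) = 59/78.2 = 0.7545.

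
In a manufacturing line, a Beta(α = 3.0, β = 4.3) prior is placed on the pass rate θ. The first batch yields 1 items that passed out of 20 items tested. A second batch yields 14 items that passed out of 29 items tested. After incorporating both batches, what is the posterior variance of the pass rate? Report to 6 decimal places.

The Beta prior is conjugate to a Binomial/Bernoulli likelihood; the update adds successes to α and failures to β.
After batch 1: Beta(3.0+1, 4.3+19) = Beta(4.0, 23.3).
After batch 2: Beta(4.0+14, 23.3+15) = Beta(18.0, 38.3).
Var = αβ/((α+β)²(α+β+1)) = 18.0·38.3/(56.3²·57.3) = 0.003796.

0.003796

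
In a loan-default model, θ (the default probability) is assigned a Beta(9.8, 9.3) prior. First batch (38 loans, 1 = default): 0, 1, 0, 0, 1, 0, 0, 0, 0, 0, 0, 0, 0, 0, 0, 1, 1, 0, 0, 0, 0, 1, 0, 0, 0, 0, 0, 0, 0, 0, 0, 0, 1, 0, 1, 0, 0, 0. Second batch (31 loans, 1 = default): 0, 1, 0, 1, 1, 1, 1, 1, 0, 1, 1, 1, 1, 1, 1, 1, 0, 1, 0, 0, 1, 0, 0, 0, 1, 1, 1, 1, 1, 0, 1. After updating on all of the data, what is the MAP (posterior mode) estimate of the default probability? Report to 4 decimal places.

The Beta prior is conjugate to a Binomial/Bernoulli likelihood; the update adds successes to α and failures to β.
After batch 1: Beta(9.8+7, 9.3+31) = Beta(16.8, 40.3).
After batch 2: Beta(16.8+21, 40.3+10) = Beta(37.8, 50.3).
Mode of Beta(a,b) for a,b>1 is (a−1)/(a+b−2) = 36.8/86.1 = 0.4274.

0.4274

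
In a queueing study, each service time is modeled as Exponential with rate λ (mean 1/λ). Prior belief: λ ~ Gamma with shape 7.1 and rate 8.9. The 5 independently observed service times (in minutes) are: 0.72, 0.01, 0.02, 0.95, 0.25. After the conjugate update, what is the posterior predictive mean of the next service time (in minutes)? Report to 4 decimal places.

0.9775

With a Gamma(shape α, rate β) prior on the exponential rate λ, the posterior after n observations with total T = Σxᵢ is Gamma(α+n, β+T).
Sum of observations T = 1.95 minutes; n = 5.
Posterior: Gamma(7.1+5, 8.9+1.95) = Gamma(12.1, 10.85).
The predictive distribution for the next observation is Lomax; its mean is β/(α−1) = 10.85/11.1 = 0.9775.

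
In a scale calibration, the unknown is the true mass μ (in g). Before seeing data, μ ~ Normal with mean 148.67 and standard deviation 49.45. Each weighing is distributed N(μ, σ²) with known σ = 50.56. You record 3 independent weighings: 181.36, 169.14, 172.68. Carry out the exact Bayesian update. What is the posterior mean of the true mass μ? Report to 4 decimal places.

167.7460

For Normal data with known variance σ², a Normal(μ₀, σ₀²) prior on μ is conjugate. Posterior precision = 1/σ₀² + n/σ²; posterior mean is the precision-weighted average of μ₀ and x̄.
Σxᵢ = 181.36 + 169.14 + 172.68 = 523.18, so n·x̄ = 523.18.
σ₀² = 49.45² = 2445.3025, σ² = 50.56² = 2556.3136; σ² + n·σ₀² = 2556.3136 + 3·2445.3025 = 9892.2211.
Posterior mean = (μ₀/σ₀² + n·x̄/σ²)/(1/σ₀² + n/σ²) = (σ²·μ₀ + σ₀²·n·x̄)/(σ² + n·σ₀²) = (2556.3136·148.67 + 2445.3025·523.18)/9892.2211 = 1659380.504862/9892.2211 = 167.7460.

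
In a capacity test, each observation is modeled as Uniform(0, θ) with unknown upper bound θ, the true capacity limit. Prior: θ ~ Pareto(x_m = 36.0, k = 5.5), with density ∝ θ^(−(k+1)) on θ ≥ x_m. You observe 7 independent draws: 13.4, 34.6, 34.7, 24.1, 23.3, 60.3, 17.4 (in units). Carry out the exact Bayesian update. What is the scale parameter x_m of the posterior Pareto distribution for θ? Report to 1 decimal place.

A Pareto(scale x_m, shape k) prior on the upper bound θ of Uniform(0, θ) is conjugate: posterior is Pareto(max(x_m, max xᵢ), k + n).
Sample maximum = 60.3; prior scale x_m = 36.0 → posterior scale = max = 60.3.
Posterior shape = 5.5 + 7 = 12.5.
Posterior scale x_m = 60.3.

60.3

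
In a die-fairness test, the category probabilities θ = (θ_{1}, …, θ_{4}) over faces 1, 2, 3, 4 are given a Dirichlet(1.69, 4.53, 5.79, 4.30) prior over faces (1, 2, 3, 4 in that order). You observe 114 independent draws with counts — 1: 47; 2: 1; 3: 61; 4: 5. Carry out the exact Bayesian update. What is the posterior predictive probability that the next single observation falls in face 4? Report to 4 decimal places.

The Dirichlet prior is conjugate to the Multinomial likelihood: each posterior αⱼ = prior αⱼ + observed count nⱼ.
Posterior concentration: (48.69, 5.53, 66.79, 9.30), total = 130.31.
P(next = 4 | data) = α_{4}/Σα = 0.0714.

0.0714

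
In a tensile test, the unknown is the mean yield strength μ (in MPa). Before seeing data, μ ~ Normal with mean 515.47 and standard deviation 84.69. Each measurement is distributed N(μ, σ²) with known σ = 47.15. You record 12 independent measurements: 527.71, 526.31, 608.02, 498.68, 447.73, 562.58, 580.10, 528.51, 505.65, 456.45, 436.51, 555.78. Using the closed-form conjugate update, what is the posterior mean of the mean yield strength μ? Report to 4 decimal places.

For Normal data with known variance σ², a Normal(μ₀, σ₀²) prior on μ is conjugate. Posterior precision = 1/σ₀² + n/σ²; posterior mean is the precision-weighted average of μ₀ and x̄.
Σxᵢ = 527.71 + 526.31 + 608.02 + 498.68 + 447.73 + 562.58 + 580.10 + 528.51 + 505.65 + 456.45 + 436.51 + 555.78 = 6234.03, so n·x̄ = 6234.03.
σ₀² = 84.69² = 7172.3961, σ² = 47.15² = 2223.1225; σ² + n·σ₀² = 2223.1225 + 12·7172.3961 = 88291.8757.
Posterior mean = (μ₀/σ₀² + n·x̄/σ²)/(1/σ₀² + n/σ²) = (σ²·μ₀ + σ₀²·n·x̄)/(σ² + n·σ₀²) = (2223.1225·515.47 + 7172.3961·6234.03)/88291.8757 = 45858885.414358/88291.8757 = 519.4010.

519.4010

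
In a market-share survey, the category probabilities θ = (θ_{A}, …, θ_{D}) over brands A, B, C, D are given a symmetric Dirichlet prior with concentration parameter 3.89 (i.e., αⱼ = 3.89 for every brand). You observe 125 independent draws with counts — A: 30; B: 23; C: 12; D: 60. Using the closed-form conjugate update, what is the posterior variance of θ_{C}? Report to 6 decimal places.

0.000708

The Dirichlet prior is conjugate to the Multinomial likelihood: each posterior αⱼ = prior αⱼ + observed count nⱼ.
Posterior concentration: (33.89, 26.89, 15.89, 63.89), total = 140.56.
Var[θ_j] = α_j(Σα−α_j)/((Σα)²(Σα+1)) = 15.89·124.67/(140.56²·141.56) = 0.000708.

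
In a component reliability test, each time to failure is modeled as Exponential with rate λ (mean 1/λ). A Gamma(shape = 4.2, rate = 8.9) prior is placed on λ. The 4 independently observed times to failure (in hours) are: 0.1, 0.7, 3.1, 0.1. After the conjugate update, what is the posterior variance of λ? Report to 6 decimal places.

With a Gamma(shape α, rate β) prior on the exponential rate λ, the posterior after n observations with total T = Σxᵢ is Gamma(α+n, β+T).
Sum of observations T = 4.0 hours; n = 4.
Posterior: Gamma(4.2+4, 8.9+4.0) = Gamma(8.2, 12.9).
Var = α/β² = 0.049276.

0.049276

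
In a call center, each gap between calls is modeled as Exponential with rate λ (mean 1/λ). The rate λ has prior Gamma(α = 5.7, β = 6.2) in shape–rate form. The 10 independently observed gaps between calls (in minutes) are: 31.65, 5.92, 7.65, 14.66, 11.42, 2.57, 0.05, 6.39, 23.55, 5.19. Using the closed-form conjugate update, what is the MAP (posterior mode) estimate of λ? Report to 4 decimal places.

0.1275

With a Gamma(shape α, rate β) prior on the exponential rate λ, the posterior after n observations with total T = Σxᵢ is Gamma(α+n, β+T).
Sum of observations T = 109.05 minutes; n = 10.
Posterior: Gamma(5.7+10, 6.2+109.05) = Gamma(15.7, 115.25).
Mode = (α−1)/β = 0.1275.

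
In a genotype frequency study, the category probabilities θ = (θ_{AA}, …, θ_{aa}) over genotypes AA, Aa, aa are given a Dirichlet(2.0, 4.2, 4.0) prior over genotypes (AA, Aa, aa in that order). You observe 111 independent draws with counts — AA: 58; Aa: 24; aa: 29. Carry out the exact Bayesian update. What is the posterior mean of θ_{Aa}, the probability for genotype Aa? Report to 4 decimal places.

0.2327

The Dirichlet prior is conjugate to the Multinomial likelihood: each posterior αⱼ = prior αⱼ + observed count nⱼ.
Posterior concentration: (60.0, 28.2, 33.0), total = 121.2.
E[θ_{Aa}|data] = α_{Aa}/Σα = 28.2/121.2 = 0.2327.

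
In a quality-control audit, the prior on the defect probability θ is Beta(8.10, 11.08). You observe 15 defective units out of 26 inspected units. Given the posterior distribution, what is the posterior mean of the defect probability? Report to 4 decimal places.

0.5113

The Beta prior is conjugate to a Binomial/Bernoulli likelihood; the update adds successes to α and failures to β.
Posterior: Beta(α+k, β+n−k) = Beta(8.10+15, 11.08+11) = Beta(23.10, 22.08).
Posterior mean = α/(α+β) = 23.10/45.18 = 0.5113.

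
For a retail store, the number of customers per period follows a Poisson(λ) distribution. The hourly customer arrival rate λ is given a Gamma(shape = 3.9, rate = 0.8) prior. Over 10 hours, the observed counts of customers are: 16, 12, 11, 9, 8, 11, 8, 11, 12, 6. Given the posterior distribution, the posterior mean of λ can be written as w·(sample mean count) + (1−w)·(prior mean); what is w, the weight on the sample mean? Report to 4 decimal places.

0.9259

With a Gamma(shape α, rate β) prior, the Poisson likelihood is conjugate: the posterior is Gamma(α + ΣXᵢ, β + n).
Posterior mean = (α₀+S)/(β₀+n) = [n/(β₀+n)]·(S/n) + [β₀/(β₀+n)]·(α₀/β₀), so only n and β₀ enter the weight.
Weight on data w = n/(β₀+n) = 10/(0.8+10) = 10/10.8 = 0.9259.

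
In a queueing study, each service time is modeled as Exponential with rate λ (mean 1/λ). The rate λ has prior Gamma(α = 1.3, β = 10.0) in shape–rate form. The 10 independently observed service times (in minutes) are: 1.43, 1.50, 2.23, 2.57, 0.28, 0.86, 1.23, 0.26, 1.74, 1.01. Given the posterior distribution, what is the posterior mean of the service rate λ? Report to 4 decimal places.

With a Gamma(shape α, rate β) prior on the exponential rate λ, the posterior after n observations with total T = Σxᵢ is Gamma(α+n, β+T).
Sum of observations T = 13.11 minutes; n = 10.
Posterior: Gamma(1.3+10, 10.0+13.11) = Gamma(11.3, 23.11).
Posterior mean of λ = α/β = 11.3/23.11 = 0.4890.

0.4890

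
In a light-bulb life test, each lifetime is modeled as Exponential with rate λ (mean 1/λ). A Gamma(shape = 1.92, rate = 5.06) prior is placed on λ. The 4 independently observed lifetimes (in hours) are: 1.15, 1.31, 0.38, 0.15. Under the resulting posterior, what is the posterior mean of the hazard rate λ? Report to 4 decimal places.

0.7354

With a Gamma(shape α, rate β) prior on the exponential rate λ, the posterior after n observations with total T = Σxᵢ is Gamma(α+n, β+T).
Sum of observations T = 2.99 hours; n = 4.
Posterior: Gamma(1.92+4, 5.06+2.99) = Gamma(5.92, 8.05).
Posterior mean of λ = α/β = 5.92/8.05 = 0.7354.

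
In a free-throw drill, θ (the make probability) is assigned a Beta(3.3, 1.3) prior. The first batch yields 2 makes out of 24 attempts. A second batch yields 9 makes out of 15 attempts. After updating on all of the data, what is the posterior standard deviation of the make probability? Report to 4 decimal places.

The Beta prior is conjugate to a Binomial/Bernoulli likelihood; the update adds successes to α and failures to β.
After batch 1: Beta(3.3+2, 1.3+22) = Beta(5.3, 23.3).
After batch 2: Beta(5.3+9, 23.3+6) = Beta(14.3, 29.3).
Var = αβ/((α+β)²(α+β+1)) = 14.3·29.3/(43.6²·44.6) = 0.00494192; SD = √0.00494192 = 0.0703.

0.0703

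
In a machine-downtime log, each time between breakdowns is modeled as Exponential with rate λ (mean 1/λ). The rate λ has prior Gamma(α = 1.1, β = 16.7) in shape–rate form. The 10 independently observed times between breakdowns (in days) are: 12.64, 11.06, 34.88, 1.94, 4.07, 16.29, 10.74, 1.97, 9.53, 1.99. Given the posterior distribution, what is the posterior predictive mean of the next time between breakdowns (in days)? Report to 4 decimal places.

With a Gamma(shape α, rate β) prior on the exponential rate λ, the posterior after n observations with total T = Σxᵢ is Gamma(α+n, β+T).
Sum of observations T = 105.11 days; n = 10.
Posterior: Gamma(1.1+10, 16.7+105.11) = Gamma(11.1, 121.81).
The predictive distribution for the next observation is Lomax; its mean is β/(α−1) = 121.81/10.1 = 12.0604.

12.0604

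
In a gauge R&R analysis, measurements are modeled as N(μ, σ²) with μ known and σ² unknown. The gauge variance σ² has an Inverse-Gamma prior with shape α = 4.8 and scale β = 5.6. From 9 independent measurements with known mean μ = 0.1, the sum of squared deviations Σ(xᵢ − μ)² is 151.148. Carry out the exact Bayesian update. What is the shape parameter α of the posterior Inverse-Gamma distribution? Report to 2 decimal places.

9.30

With known mean μ and an Inverse-Gamma(α, β) prior on σ², the Normal likelihood is conjugate: posterior is Inv-Gamma(α + n/2, β + Σ(xᵢ−μ)²/2).
Posterior: Inv-Gamma(4.8 + 9/2, 5.6 + 151.148/2) = Inv-Gamma(9.30, 81.1740).
Posterior α = 9.30.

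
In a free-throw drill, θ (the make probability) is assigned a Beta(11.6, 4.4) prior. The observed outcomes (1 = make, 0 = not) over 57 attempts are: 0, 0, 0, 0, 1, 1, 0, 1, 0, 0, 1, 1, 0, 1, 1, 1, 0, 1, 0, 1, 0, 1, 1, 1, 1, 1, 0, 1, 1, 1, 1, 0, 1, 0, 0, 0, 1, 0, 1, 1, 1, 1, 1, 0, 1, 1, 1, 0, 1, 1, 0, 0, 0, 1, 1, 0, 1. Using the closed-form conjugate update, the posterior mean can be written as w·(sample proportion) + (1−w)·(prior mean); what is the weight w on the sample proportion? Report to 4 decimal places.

0.7808

The Beta prior is conjugate to a Binomial/Bernoulli likelihood; the update adds successes to α and failures to β.
Posterior mean = (α₀+k)/(α₀+β₀+n) = [n/(α₀+β₀+n)]·(k/n) + [(α₀+β₀)/(α₀+β₀+n)]·α₀/(α₀+β₀), so only n and the prior enter the weight.
The weight on the data is w = n/(α₀+β₀+n) = 57/(11.6+4.4+57) = 57/73.0 = 0.7808.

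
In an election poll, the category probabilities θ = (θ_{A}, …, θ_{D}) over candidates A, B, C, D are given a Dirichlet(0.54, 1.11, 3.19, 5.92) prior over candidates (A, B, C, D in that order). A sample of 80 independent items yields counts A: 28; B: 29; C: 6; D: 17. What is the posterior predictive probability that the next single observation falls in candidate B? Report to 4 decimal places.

0.3318

The Dirichlet prior is conjugate to the Multinomial likelihood: each posterior αⱼ = prior αⱼ + observed count nⱼ.
Posterior concentration: (28.54, 30.11, 9.19, 22.92), total = 90.76.
P(next = B | data) = α_{B}/Σα = 0.3318.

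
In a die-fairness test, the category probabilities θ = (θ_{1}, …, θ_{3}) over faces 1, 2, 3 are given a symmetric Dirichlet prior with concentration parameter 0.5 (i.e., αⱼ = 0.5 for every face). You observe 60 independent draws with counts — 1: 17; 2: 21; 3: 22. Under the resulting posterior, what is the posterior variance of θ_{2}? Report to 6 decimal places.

The Dirichlet prior is conjugate to the Multinomial likelihood: each posterior αⱼ = prior αⱼ + observed count nⱼ.
Posterior concentration: (17.5, 21.5, 22.5), total = 61.5.
Var[θ_j] = α_j(Σα−α_j)/((Σα)²(Σα+1)) = 21.5·40.0/(61.5²·62.5) = 0.003638.

0.003638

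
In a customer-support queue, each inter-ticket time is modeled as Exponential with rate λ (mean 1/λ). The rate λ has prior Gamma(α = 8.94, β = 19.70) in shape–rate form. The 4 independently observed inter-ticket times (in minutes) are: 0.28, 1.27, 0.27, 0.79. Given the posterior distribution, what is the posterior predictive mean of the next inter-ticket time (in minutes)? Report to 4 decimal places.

1.8685

With a Gamma(shape α, rate β) prior on the exponential rate λ, the posterior after n observations with total T = Σxᵢ is Gamma(α+n, β+T).
Sum of observations T = 2.61 minutes; n = 4.
Posterior: Gamma(8.94+4, 19.70+2.61) = Gamma(12.94, 22.31).
The predictive distribution for the next observation is Lomax; its mean is β/(α−1) = 22.31/11.94 = 1.8685.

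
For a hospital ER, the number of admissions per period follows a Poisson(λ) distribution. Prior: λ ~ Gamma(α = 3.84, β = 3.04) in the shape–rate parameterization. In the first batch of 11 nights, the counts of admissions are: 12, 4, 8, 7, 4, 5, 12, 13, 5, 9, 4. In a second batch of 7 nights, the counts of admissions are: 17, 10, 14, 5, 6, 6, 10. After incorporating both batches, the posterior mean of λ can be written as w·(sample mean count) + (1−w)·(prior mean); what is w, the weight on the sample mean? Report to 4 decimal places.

With a Gamma(shape α, rate β) prior, the Poisson likelihood is conjugate: the posterior is Gamma(α + ΣXᵢ, β + n).
Total number of nights: n = 11 + 7 = 18.
Posterior mean = (α₀+S)/(β₀+n) = [n/(β₀+n)]·(S/n) + [β₀/(β₀+n)]·(α₀/β₀), so only n and β₀ enter the weight.
Weight on data w = n/(β₀+n) = 18/(3.04+18) = 18/21.04 = 0.8555.

0.8555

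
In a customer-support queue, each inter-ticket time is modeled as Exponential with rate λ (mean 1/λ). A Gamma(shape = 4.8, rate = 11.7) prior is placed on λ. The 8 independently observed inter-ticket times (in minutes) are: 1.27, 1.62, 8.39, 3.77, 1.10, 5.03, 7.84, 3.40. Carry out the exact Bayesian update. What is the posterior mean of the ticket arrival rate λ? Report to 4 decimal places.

0.2901

With a Gamma(shape α, rate β) prior on the exponential rate λ, the posterior after n observations with total T = Σxᵢ is Gamma(α+n, β+T).
Sum of observations T = 32.42 minutes; n = 8.
Posterior: Gamma(4.8+8, 11.7+32.42) = Gamma(12.8, 44.12).
Posterior mean of λ = α/β = 12.8/44.12 = 0.2901.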